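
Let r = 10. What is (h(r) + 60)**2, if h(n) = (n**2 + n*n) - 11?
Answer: 62001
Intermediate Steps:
h(n) = -11 + 2*n**2 (h(n) = (n**2 + n**2) - 11 = 2*n**2 - 11 = -11 + 2*n**2)
(h(r) + 60)**2 = ((-11 + 2*10**2) + 60)**2 = ((-11 + 2*100) + 60)**2 = ((-11 + 200) + 60)**2 = (189 + 60)**2 = 249**2 = 62001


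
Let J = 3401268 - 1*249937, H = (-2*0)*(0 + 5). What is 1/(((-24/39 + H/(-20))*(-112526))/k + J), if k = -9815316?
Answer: 31899777/100526755928135 ≈ 3.1733e-7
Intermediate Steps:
H = 0 (H = 0*5 = 0)
J = 3151331 (J = 3401268 - 249937 = 3151331)
1/(((-24/39 + H/(-20))*(-112526))/k + J) = 1/(((-24/39 + 0/(-20))*(-112526))/(-9815316) + 3151331) = 1/(((-24*1/39 + 0*(-1/20))*(-112526))*(-1/9815316) + 3151331) = 1/(((-8/13 + 0)*(-112526))*(-1/9815316) + 3151331) = 1/(-8/13*(-112526)*(-1/9815316) + 3151331) = 1/((900208/13)*(-1/9815316) + 3151331) = 1/(-225052/31899777 + 3151331) = 1/(100526755928135/31899777) = 31899777/100526755928135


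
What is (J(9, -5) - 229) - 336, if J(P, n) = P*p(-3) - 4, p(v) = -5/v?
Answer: -554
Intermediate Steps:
J(P, n) = -4 + 5*P/3 (J(P, n) = P*(-5/(-3)) - 4 = P*(-5*(-1/3)) - 4 = P*(5/3) - 4 = 5*P/3 - 4 = -4 + 5*P/3)
(J(9, -5) - 229) - 336 = ((-4 + (5/3)*9) - 229) - 336 = ((-4 + 15) - 229) - 336 = (11 - 229) - 336 = -218 - 336 = -554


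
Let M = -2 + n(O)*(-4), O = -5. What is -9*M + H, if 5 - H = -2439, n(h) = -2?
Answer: 2390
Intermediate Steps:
M = 6 (M = -2 - 2*(-4) = -2 + 8 = 6)
H = 2444 (H = 5 - 1*(-2439) = 5 + 2439 = 2444)
-9*M + H = -9*6 + 2444 = -54 + 2444 = 2390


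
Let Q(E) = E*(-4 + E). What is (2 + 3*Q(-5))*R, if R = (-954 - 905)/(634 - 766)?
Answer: 23153/12 ≈ 1929.4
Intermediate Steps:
R = 169/12 (R = -1859/(-132) = -1859*(-1/132) = 169/12 ≈ 14.083)
(2 + 3*Q(-5))*R = (2 + 3*(-5*(-4 - 5)))*(169/12) = (2 + 3*(-5*(-9)))*(169/12) = (2 + 3*45)*(169/12) = (2 + 135)*(169/12) = 137*(169/12) = 23153/12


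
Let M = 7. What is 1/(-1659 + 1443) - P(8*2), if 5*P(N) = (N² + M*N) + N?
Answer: -82949/1080 ≈ -76.805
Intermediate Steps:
P(N) = N²/5 + 8*N/5 (P(N) = ((N² + 7*N) + N)/5 = (N² + 8*N)/5 = N²/5 + 8*N/5)
1/(-1659 + 1443) - P(8*2) = 1/(-1659 + 1443) - 8*2*(8 + 8*2)/5 = 1/(-216) - 16*(8 + 16)/5 = -1/216 - 16*24/5 = -1/216 - 1*384/5 = -1/216 - 384/5 = -82949/1080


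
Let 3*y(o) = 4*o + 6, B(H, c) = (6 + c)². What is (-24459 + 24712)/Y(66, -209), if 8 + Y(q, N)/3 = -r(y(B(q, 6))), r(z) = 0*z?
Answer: -253/24 ≈ -10.542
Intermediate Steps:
y(o) = 2 + 4*o/3 (y(o) = (4*o + 6)/3 = (6 + 4*o)/3 = 2 + 4*o/3)
r(z) = 0
Y(q, N) = -24 (Y(q, N) = -24 + 3*(-1*0) = -24 + 3*0 = -24 + 0 = -24)
(-24459 + 24712)/Y(66, -209) = (-24459 + 24712)/(-24) = 253*(-1/24) = -253/24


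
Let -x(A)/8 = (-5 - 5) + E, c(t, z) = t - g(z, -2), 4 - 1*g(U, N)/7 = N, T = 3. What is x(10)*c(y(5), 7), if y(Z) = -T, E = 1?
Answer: -3240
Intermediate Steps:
g(U, N) = 28 - 7*N
y(Z) = -3 (y(Z) = -1*3 = -3)
c(t, z) = -42 + t (c(t, z) = t - (28 - 7*(-2)) = t - (28 + 14) = t - 1*42 = t - 42 = -42 + t)
x(A) = 72 (x(A) = -8*((-5 - 5) + 1) = -8*(-10 + 1) = -8*(-9) = 72)
x(10)*c(y(5), 7) = 72*(-42 - 3) = 72*(-45) = -3240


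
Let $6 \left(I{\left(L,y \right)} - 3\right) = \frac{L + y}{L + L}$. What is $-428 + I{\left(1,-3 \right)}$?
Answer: $- \frac{2551}{6} \approx -425.17$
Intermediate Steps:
$I{\left(L,y \right)} = 3 + \frac{L + y}{12 L}$ ($I{\left(L,y \right)} = 3 + \frac{\left(L + y\right) \frac{1}{L + L}}{6} = 3 + \frac{\left(L + y\right) \frac{1}{2 L}}{6} = 3 + \frac{\frac{1}{2} \frac{1}{L} \left(L + y\right)}{6} = 3 + \frac{L + y}{12 L}$)
$-428 + I{\left(1,-3 \right)} = -428 + \frac{-3 + 37 \cdot 1}{12 \cdot 1} = -428 + \frac{1}{12} \cdot 1 \left(-3 + 37\right) = -428 + \frac{1}{12} \cdot 1 \cdot 34 = -428 + \frac{17}{6} = - \frac{2551}{6}$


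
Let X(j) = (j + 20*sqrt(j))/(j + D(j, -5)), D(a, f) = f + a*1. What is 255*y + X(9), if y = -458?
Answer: -1518201/13 ≈ -1.1678e+5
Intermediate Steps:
D(a, f) = a + f (D(a, f) = f + a = a + f)
X(j) = (j + 20*sqrt(j))/(-5 + 2*j) (X(j) = (j + 20*sqrt(j))/(j + (j - 5)) = (j + 20*sqrt(j))/(j + (-5 + j)) = (j + 20*sqrt(j))/(-5 + 2*j))
255*y + X(9) = 255*(-458) + (9 + 20*sqrt(9))/(-5 + 2*9) = -116790 + (9 + 20*3)/(-5 + 18) = -116790 + (9 + 60)/13 = -116790 + (1/13)*69 = -116790 + 69/13 = -1518201/13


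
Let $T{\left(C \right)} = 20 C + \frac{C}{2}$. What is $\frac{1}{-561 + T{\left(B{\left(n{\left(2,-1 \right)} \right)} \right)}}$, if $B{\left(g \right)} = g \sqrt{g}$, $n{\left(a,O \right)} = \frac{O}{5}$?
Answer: $- \frac{280500}{157362181} + \frac{410 i \sqrt{5}}{157362181} \approx -0.0017825 + 5.826 \cdot 10^{-6} i$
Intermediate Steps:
$n{\left(a,O \right)} = \frac{O}{5}$ ($n{\left(a,O \right)} = O \frac{1}{5} = \frac{O}{5}$)
$B{\left(g \right)} = g^{\frac{3}{2}}$
$T{\left(C \right)} = \frac{41 C}{2}$ ($T{\left(C \right)} = 20 C + C \frac{1}{2} = 20 C + \frac{C}{2} = \frac{41 C}{2}$)
$\frac{1}{-561 + T{\left(B{\left(n{\left(2,-1 \right)} \right)} \right)}} = \frac{1}{-561 + \frac{41 \left(\frac{1}{5} \left(-1\right)\right)^{\frac{3}{2}}}{2}} = \frac{1}{-561 + \frac{41 \left(- \frac{1}{5}\right)^{\frac{3}{2}}}{2}} = \frac{1}{-561 + \frac{41 \left(- \frac{i \sqrt{5}}{25}\right)}{2}} = \frac{1}{-561 - \frac{41 i \sqrt{5}}{50}}$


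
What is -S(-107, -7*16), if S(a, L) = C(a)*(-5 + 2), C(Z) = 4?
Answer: 12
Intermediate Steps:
S(a, L) = -12 (S(a, L) = 4*(-5 + 2) = 4*(-3) = -12)
-S(-107, -7*16) = -1*(-12) = 12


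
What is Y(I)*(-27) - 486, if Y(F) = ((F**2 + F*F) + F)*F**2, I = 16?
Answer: -3650022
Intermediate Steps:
Y(F) = F**2*(F + 2*F**2) (Y(F) = ((F**2 + F**2) + F)*F**2 = (2*F**2 + F)*F**2 = (F + 2*F**2)*F**2 = F**2*(F + 2*F**2))
Y(I)*(-27) - 486 = (16**3*(1 + 2*16))*(-27) - 486 = (4096*(1 + 32))*(-27) - 486 = (4096*33)*(-27) - 486 = 135168*(-27) - 486 = -3649536 - 486 = -3650022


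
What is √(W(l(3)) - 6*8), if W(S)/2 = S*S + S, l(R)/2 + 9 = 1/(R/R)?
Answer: 12*√3 ≈ 20.785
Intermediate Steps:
l(R) = -16 (l(R) = -18 + 2/((R/R)) = -18 + 2/1 = -18 + 2*1 = -18 + 2 = -16)
W(S) = 2*S + 2*S² (W(S) = 2*(S*S + S) = 2*(S² + S) = 2*(S + S²) = 2*S + 2*S²)
√(W(l(3)) - 6*8) = √(2*(-16)*(1 - 16) - 6*8) = √(2*(-16)*(-15) - 48) = √(480 - 48) = √432 = 12*√3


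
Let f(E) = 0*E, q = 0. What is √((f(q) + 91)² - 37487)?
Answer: I*√29206 ≈ 170.9*I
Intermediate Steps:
f(E) = 0
√((f(q) + 91)² - 37487) = √((0 + 91)² - 37487) = √(91² - 37487) = √(8281 - 37487) = √(-29206) = I*√29206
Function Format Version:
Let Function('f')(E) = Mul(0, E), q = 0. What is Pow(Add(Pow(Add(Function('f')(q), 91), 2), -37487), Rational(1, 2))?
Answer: Mul(I, Pow(29206, Rational(1, 2))) ≈ Mul(170.90, I)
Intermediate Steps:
Function('f')(E) = 0
Pow(Add(Pow(Add(Function('f')(q), 91), 2), -37487), Rational(1, 2)) = Pow(Add(Pow(Add(0, 91), 2), -37487), Rational(1, 2)) = Pow(Add(Pow(91, 2), -37487), Rational(1, 2)) = Pow(Add(8281, -37487), Rational(1, 2)) = Pow(-29206, Rational(1, 2)) = Mul(I, Pow(29206, Rational(1, 2)))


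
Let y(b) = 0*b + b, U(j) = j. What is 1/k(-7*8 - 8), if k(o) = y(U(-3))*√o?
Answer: I/24 ≈ 0.041667*I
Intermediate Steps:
y(b) = b (y(b) = 0 + b = b)
k(o) = -3*√o
1/k(-7*8 - 8) = 1/(-3*√(-7*8 - 8)) = 1/(-3*√(-56 - 8)) = 1/(-24*I) = I/24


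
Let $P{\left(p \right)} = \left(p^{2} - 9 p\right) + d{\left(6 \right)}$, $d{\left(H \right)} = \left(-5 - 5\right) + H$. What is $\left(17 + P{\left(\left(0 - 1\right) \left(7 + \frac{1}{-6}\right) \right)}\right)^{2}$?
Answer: $\frac{19035769}{1296} \approx 14688.0$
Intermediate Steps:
$d{\left(H \right)} = -10 + H$
$P{\left(p \right)} = -4 + p^{2} - 9 p$ ($P{\left(p \right)} = \left(p^{2} - 9 p\right) + \left(-10 + 6\right) = \left(p^{2} - 9 p\right) - 4 = -4 + p^{2} - 9 p$)
$\left(17 + P{\left(\left(0 - 1\right) \left(7 + \frac{1}{-6}\right) \right)}\right)^{2} = \left(17 - \left(4 - \left(0 - 1\right)^{2} \left(7 + \frac{1}{-6}\right)^{2} + 9 \left(0 - 1\right) \left(7 + \frac{1}{-6}\right)\right)\right)^{2} = \left(17 - \left(4 - \left(7 - \frac{1}{6}\right)^{2} + 9 \left(-1\right) \left(7 - \frac{1}{6}\right)\right)\right)^{2} = \left(17 - \left(4 - \frac{1681}{36} + 9 \left(-1\right) \frac{41}{6}\right)\right)^{2} = \left(17 - \left(- \frac{115}{2} - \frac{1681}{36}\right)\right)^{2} = \left(17 + \left(-4 + \frac{1681}{36} + \frac{123}{2}\right)\right)^{2} = \left(17 + \frac{3751}{36}\right)^{2} = \left(\frac{4363}{36}\right)^{2} = \frac{19035769}{1296}$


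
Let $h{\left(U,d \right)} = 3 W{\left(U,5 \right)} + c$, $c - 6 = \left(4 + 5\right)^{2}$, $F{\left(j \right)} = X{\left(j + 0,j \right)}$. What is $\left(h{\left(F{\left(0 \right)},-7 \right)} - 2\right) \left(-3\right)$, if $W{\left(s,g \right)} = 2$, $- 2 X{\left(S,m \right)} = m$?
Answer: $-273$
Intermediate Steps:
$X{\left(S,m \right)} = - \frac{m}{2}$
$F{\left(j \right)} = - \frac{j}{2}$
$c = 87$ ($c = 6 + \left(4 + 5\right)^{2} = 6 + 9^{2} = 6 + 81 = 87$)
$h{\left(U,d \right)} = 93$ ($h{\left(U,d \right)} = 3 \cdot 2 + 87 = 6 + 87 = 93$)
$\left(h{\left(F{\left(0 \right)},-7 \right)} - 2\right) \left(-3\right) = \left(93 - 2\right) \left(-3\right) = 91 \left(-3\right) = -273$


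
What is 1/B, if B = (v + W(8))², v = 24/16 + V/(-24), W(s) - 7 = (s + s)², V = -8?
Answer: 36/2524921 ≈ 1.4258e-5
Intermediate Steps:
W(s) = 7 + 4*s² (W(s) = 7 + (s + s)² = 7 + (2*s)² = 7 + 4*s²)
v = 11/6 (v = 24/16 - 8/(-24) = 24*(1/16) - 8*(-1/24) = 3/2 + ⅓ = 11/6 ≈ 1.8333)
B = 2524921/36 (B = (11/6 + (7 + 4*8²))² = (11/6 + (7 + 4*64))² = (11/6 + (7 + 256))² = (11/6 + 263)² = (1589/6)² = 2524921/36 ≈ 70137.)
1/B = 1/(2524921/36) = 36/2524921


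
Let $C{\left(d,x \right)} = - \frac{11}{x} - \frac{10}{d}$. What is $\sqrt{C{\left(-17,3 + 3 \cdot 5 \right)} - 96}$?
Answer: $\frac{i \sqrt{999022}}{102} \approx 9.7991 i$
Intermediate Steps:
$\sqrt{C{\left(-17,3 + 3 \cdot 5 \right)} - 96} = \sqrt{\left(- \frac{11}{3 + 3 \cdot 5} - \frac{10}{-17}\right) - 96} = \sqrt{\left(- \frac{11}{3 + 15} - - \frac{10}{17}\right) - 96} = \sqrt{\left(- \frac{11}{18} + \frac{10}{17}\right) - 96} = \sqrt{- \frac{7}{306} - 96} = \sqrt{- \frac{29383}{306}} = \frac{i \sqrt{999022}}{102}$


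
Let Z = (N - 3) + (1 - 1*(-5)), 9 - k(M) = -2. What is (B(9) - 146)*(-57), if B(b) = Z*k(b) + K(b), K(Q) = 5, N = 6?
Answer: 2394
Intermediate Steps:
k(M) = 11 (k(M) = 9 - 1*(-2) = 9 + 2 = 11)
Z = 9 (Z = (6 - 3) + (1 - 1*(-5)) = 3 + (1 + 5) = 3 + 6 = 9)
B(b) = 104 (B(b) = 9*11 + 5 = 99 + 5 = 104)
(B(9) - 146)*(-57) = (104 - 146)*(-57) = -42*(-57) = 2394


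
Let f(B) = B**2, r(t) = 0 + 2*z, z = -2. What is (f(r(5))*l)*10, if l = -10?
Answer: -1600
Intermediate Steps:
r(t) = -4 (r(t) = 0 + 2*(-2) = 0 - 4 = -4)
(f(r(5))*l)*10 = ((-4)**2*(-10))*10 = (16*(-10))*10 = -160*10 = -1600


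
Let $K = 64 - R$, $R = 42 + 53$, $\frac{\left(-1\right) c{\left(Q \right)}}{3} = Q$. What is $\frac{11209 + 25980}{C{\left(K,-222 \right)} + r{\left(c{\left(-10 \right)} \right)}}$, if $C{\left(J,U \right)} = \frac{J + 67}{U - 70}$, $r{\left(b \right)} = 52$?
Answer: $\frac{2714797}{3787} \approx 716.87$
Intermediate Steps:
$c{\left(Q \right)} = - 3 Q$
$R = 95$
$K = -31$ ($K = 64 - 95 = -31$)
$C{\left(J,U \right)} = \frac{67 + J}{-70 + U}$
$\frac{11209 + 25980}{C{\left(K,-222 \right)} + r{\left(c{\left(-10 \right)} \right)}} = \frac{11209 + 25980}{\frac{67 - 31}{-70 - 222} + 52} = \frac{37189}{\frac{1}{-292} \cdot 36 + 52} = \frac{37189}{\left(- \frac{1}{292}\right) 36 + 52} = \frac{37189}{- \frac{9}{73} + 52} = \frac{37189}{\frac{3787}{73}} = 37189 \cdot \frac{73}{3787} = \frac{2714797}{3787}$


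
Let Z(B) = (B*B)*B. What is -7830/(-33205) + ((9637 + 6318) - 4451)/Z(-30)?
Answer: -147052/772875 ≈ -0.19027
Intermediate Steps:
Z(B) = B**3 (Z(B) = B**2*B = B**3)
-7830/(-33205) + ((9637 + 6318) - 4451)/Z(-30) = -7830/(-33205) + ((9637 + 6318) - 4451)/((-30)**3) = -7830*(-1/33205) + (15955 - 4451)/(-27000) = 54/229 + 11504*(-1/27000) = 54/229 - 1438/3375 = -147052/772875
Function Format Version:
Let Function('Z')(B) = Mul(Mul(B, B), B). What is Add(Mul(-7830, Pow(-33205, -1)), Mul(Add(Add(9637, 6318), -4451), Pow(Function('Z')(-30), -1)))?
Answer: Rational(-147052, 772875) ≈ -0.19027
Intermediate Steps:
Function('Z')(B) = Pow(B, 3) (Function('Z')(B) = Mul(Pow(B, 2), B) = Pow(B, 3))
Add(Mul(-7830, Pow(-33205, -1)), Mul(Add(Add(9637, 6318), -4451), Pow(Function('Z')(-30), -1))) = Add(Mul(-7830, Pow(-33205, -1)), Mul(Add(Add(9637, 6318), -4451), Pow(Pow(-30, 3), -1))) = Add(Mul(-7830, Rational(-1, 33205)), Mul(Add(15955, -4451), Pow(-27000, -1))) = Add(Rational(54, 229), Mul(11504, Rational(-1, 27000))) = Add(Rational(54, 229), Rational(-1438, 3375)) = Rational(-147052, 772875)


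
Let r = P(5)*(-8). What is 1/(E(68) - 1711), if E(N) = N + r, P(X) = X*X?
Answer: -1/1843 ≈ -0.00054259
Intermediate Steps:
P(X) = X**2
r = -200 (r = 5**2*(-8) = 25*(-8) = -200)
E(N) = -200 + N (E(N) = N - 200 = -200 + N)
1/(E(68) - 1711) = 1/((-200 + 68) - 1711) = 1/(-132 - 1711) = 1/(-1843) = -1/1843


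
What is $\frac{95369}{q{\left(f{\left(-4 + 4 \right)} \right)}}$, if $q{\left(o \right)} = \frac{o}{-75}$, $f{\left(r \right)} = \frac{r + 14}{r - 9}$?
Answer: $\frac{64374075}{14} \approx 4.5981 \cdot 10^{6}$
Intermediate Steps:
$f{\left(r \right)} = \frac{14 + r}{-9 + r}$
$q{\left(o \right)} = - \frac{o}{75}$ ($q{\left(o \right)} = o \left(- \frac{1}{75}\right) = - \frac{o}{75}$)
$\frac{95369}{q{\left(f{\left(-4 + 4 \right)} \right)}} = \frac{95369}{\left(- \frac{1}{75}\right) \frac{14 + \left(-4 + 4\right)}{-9 + \left(-4 + 4\right)}} = \frac{95369}{\left(- \frac{1}{75}\right) \frac{14 + 0}{-9 + 0}} = \frac{95369}{\left(- \frac{1}{75}\right) \frac{1}{-9} \cdot 14} = \frac{95369}{\left(- \frac{1}{75}\right) \left(\left(- \frac{1}{9}\right) 14\right)} = \frac{95369}{\left(- \frac{1}{75}\right) \left(- \frac{14}{9}\right)} = \frac{95369}{\frac{14}{675}} = 95369 \cdot \frac{675}{14} = \frac{64374075}{14}$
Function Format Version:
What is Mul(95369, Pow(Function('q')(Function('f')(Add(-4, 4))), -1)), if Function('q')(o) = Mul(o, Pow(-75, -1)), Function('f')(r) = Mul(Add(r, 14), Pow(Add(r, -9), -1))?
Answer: Rational(64374075, 14) ≈ 4.5981e+6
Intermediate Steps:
Function('f')(r) = Mul(Pow(Add(-9, r), -1), Add(14, r)) (Function('f')(r) = Mul(Add(14, r), Pow(Add(-9, r), -1)) = Mul(Pow(Add(-9, r), -1), Add(14, r)))
Function('q')(o) = Mul(Rational(-1, 75), o) (Function('q')(o) = Mul(o, Rational(-1, 75)) = Mul(Rational(-1, 75), o))
Mul(95369, Pow(Function('q')(Function('f')(Add(-4, 4))), -1)) = Mul(95369, Pow(Mul(Rational(-1, 75), Mul(Pow(Add(-9, Add(-4, 4)), -1), Add(14, Add(-4, 4)))), -1)) = Mul(95369, Pow(Mul(Rational(-1, 75), Mul(Pow(Add(-9, 0), -1), Add(14, 0))), -1)) = Mul(95369, Pow(Mul(Rational(-1, 75), Mul(Pow(-9, -1), 14)), -1)) = Mul(95369, Pow(Mul(Rational(-1, 75), Mul(Rational(-1, 9), 14)), -1)) = Mul(95369, Pow(Mul(Rational(-1, 75), Rational(-14, 9)), -1)) = Mul(95369, Pow(Rational(14, 675), -1)) = Mul(95369, Rational(675, 14)) = Rational(64374075, 14)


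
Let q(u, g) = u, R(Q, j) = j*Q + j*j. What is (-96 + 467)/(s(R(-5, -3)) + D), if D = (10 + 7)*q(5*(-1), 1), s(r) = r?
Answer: -371/61 ≈ -6.0820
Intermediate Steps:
R(Q, j) = j**2 + Q*j (R(Q, j) = Q*j + j**2 = j**2 + Q*j)
D = -85 (D = (10 + 7)*(5*(-1)) = 17*(-5) = -85)
(-96 + 467)/(s(R(-5, -3)) + D) = (-96 + 467)/(-3*(-5 - 3) - 85) = 371/(-3*(-8) - 85) = 371/(24 - 85) = 371/(-61) = 371*(-1/61) = -371/61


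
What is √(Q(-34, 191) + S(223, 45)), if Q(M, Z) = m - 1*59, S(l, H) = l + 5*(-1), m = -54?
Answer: √105 ≈ 10.247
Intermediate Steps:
S(l, H) = -5 + l (S(l, H) = l - 5 = -5 + l)
Q(M, Z) = -113 (Q(M, Z) = -54 - 1*59 = -54 - 59 = -113)
√(Q(-34, 191) + S(223, 45)) = √(-113 + (-5 + 223)) = √(-113 + 218) = √105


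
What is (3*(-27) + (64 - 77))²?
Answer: 8836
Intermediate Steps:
(3*(-27) + (64 - 77))² = (-81 - 13)² = (-94)² = 8836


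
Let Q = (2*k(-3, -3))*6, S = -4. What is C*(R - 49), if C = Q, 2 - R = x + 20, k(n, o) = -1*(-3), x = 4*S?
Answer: -1836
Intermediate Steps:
x = -16 (x = 4*(-4) = -16)
k(n, o) = 3
Q = 36 (Q = (2*3)*6 = 6*6 = 36)
R = -2 (R = 2 - (-16 + 20) = 2 - 1*4 = 2 - 4 = -2)
C = 36
C*(R - 49) = 36*(-2 - 49) = 36*(-51) = -1836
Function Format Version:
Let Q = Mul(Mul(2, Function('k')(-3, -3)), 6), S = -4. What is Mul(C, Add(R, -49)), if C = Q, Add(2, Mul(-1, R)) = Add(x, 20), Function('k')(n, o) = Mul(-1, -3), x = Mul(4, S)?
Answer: -1836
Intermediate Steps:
x = -16 (x = Mul(4, -4) = -16)
Function('k')(n, o) = 3
Q = 36 (Q = Mul(Mul(2, 3), 6) = Mul(6, 6) = 36)
R = -2 (R = Add(2, Mul(-1, Add(-16, 20))) = Add(2, Mul(-1, 4)) = Add(2, -4) = -2)
C = 36
Mul(C, Add(R, -49)) = Mul(36, Add(-2, -49)) = Mul(36, -51) = -1836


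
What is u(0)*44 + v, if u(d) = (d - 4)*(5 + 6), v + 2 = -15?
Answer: -1953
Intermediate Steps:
v = -17 (v = -2 - 15 = -17)
u(d) = -44 + 11*d (u(d) = (-4 + d)*11 = -44 + 11*d)
u(0)*44 + v = (-44 + 11*0)*44 - 17 = (-44 + 0)*44 - 17 = -44*44 - 17 = -1936 - 17 = -1953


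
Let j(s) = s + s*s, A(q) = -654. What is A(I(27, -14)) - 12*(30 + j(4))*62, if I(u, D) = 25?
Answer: -37854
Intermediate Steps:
j(s) = s + s²
A(I(27, -14)) - 12*(30 + j(4))*62 = -654 - 12*(30 + 4*(1 + 4))*62 = -654 - 12*(30 + 4*5)*62 = -654 - 12*(30 + 20)*62 = -654 - 12*50*62 = -654 - 600*62 = -654 - 37200 = -37854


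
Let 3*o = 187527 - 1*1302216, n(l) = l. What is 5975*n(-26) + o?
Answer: -526913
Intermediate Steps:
o = -371563 (o = (187527 - 1*1302216)/3 = (187527 - 1302216)/3 = (⅓)*(-1114689) = -371563)
5975*n(-26) + o = 5975*(-26) - 371563 = -155350 - 371563 = -526913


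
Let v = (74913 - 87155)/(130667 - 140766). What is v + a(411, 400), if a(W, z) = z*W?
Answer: 1660287842/10099 ≈ 1.6440e+5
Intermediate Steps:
a(W, z) = W*z
v = 12242/10099 (v = -12242/(-10099) = -12242*(-1/10099) = 12242/10099 ≈ 1.2122)
v + a(411, 400) = 12242/10099 + 411*400 = 12242/10099 + 164400 = 1660287842/10099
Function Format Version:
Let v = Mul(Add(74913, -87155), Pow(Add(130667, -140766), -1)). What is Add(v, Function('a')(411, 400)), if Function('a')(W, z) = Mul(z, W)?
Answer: Rational(1660287842, 10099) ≈ 1.6440e+5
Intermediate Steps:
Function('a')(W, z) = Mul(W, z)
v = Rational(12242, 10099) (v = Mul(-12242, Pow(-10099, -1)) = Mul(-12242, Rational(-1, 10099)) = Rational(12242, 10099) ≈ 1.2122)
Add(v, Function('a')(411, 400)) = Add(Rational(12242, 10099), Mul(411, 400)) = Add(Rational(12242, 10099), 164400) = Rational(1660287842, 10099)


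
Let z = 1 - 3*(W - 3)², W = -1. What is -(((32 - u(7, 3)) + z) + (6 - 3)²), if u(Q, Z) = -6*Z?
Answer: -12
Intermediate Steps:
z = -47 (z = 1 - 3*(-1 - 3)² = 1 - 3*(-4)² = 1 - 3*16 = 1 - 48 = -47)
-(((32 - u(7, 3)) + z) + (6 - 3)²) = -(((32 - (-6)*3) - 47) + (6 - 3)²) = -(((32 - 1*(-18)) - 47) + 3²) = -(((32 + 18) - 47) + 9) = -((50 - 47) + 9) = -(3 + 9) = -1*12 = -12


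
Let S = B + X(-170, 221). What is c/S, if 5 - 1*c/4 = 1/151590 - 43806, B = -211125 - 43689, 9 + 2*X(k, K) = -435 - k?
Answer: -13282618978/19324011045 ≈ -0.68736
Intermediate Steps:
X(k, K) = -222 - k/2 (X(k, K) = -9/2 + (-435 - k)/2 = -9/2 + (-435/2 - k/2) = -222 - k/2)
B = -254814
c = 13282618978/75795 (c = 20 - 4*(1/151590 - 43806) = 20 - 4*(-6640551539/151590) = 20 + 13281103078/75795 = 13282618978/75795 ≈ 1.7524e+5)
S = -254951 (S = -254814 + (-222 - 1/2*(-170)) = -254814 + (-222 + 85) = -254814 - 137 = -254951)
c/S = (13282618978/75795)/(-254951) = (13282618978/75795)*(-1/254951) = -13282618978/19324011045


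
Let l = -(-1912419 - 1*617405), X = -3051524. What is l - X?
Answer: 5581348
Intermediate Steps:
l = 2529824 (l = -(-1912419 - 617405) = -1*(-2529824) = 2529824)
l - X = 2529824 - 1*(-3051524) = 2529824 + 3051524 = 5581348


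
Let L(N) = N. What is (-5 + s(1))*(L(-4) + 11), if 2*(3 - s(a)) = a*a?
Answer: -35/2 ≈ -17.500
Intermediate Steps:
s(a) = 3 - a²/2 (s(a) = 3 - a*a/2 = 3 - a²/2)
(-5 + s(1))*(L(-4) + 11) = (-5 + (3 - ½*1²))*(-4 + 11) = (-5 + (3 - ½*1))*7 = (-5 + (3 - ½))*7 = (-5 + 5/2)*7 = -5/2*7 = -35/2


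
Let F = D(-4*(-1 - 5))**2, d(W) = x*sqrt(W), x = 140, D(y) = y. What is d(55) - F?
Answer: -576 + 140*sqrt(55) ≈ 462.27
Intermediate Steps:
d(W) = 140*sqrt(W)
F = 576 (F = (-4*(-1 - 5))**2 = (-4*(-6))**2 = 24**2 = 576)
d(55) - F = 140*sqrt(55) - 1*576 = 140*sqrt(55) - 576 = -576 + 140*sqrt(55)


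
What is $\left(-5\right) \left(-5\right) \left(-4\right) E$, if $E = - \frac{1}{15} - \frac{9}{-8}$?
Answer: $- \frac{635}{6} \approx -105.83$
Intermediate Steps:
$E = \frac{127}{120}$ ($E = \left(-1\right) \frac{1}{15} - - \frac{9}{8} = - \frac{1}{15} + \frac{9}{8} = \frac{127}{120} \approx 1.0583$)
$\left(-5\right) \left(-5\right) \left(-4\right) E = \left(-5\right) \left(-5\right) \left(-4\right) \frac{127}{120} = 25 \left(-4\right) \frac{127}{120} = \left(-100\right) \frac{127}{120} = - \frac{635}{6}$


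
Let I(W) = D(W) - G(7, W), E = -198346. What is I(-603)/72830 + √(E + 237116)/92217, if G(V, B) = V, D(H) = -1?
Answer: -4/36415 + √38770/92217 ≈ 0.0020253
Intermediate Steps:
I(W) = -8 (I(W) = -1 - 1*7 = -1 - 7 = -8)
I(-603)/72830 + √(E + 237116)/92217 = -8/72830 + √(-198346 + 237116)/92217 = -8*1/72830 + √38770*(1/92217) = -4/36415 + √38770/92217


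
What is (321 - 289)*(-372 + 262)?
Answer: -3520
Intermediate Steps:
(321 - 289)*(-372 + 262) = 32*(-110) = -3520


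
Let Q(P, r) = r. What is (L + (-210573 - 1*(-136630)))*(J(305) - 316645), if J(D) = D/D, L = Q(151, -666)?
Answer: 23624492196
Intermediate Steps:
L = -666
J(D) = 1
(L + (-210573 - 1*(-136630)))*(J(305) - 316645) = (-666 + (-210573 - 1*(-136630)))*(1 - 316645) = (-666 + (-210573 + 136630))*(-316644) = (-666 - 73943)*(-316644) = -74609*(-316644) = 23624492196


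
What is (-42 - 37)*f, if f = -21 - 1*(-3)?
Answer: 1422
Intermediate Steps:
f = -18 (f = -21 + 3 = -18)
(-42 - 37)*f = (-42 - 37)*(-18) = -79*(-18) = 1422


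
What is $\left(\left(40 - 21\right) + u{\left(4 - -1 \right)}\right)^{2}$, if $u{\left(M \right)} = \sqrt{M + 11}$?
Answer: $529$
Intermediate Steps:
$u{\left(M \right)} = \sqrt{11 + M}$
$\left(\left(40 - 21\right) + u{\left(4 - -1 \right)}\right)^{2} = \left(\left(40 - 21\right) + \sqrt{11 + \left(4 - -1\right)}\right)^{2} = \left(\left(40 - 21\right) + \sqrt{11 + \left(4 + 1\right)}\right)^{2} = \left(19 + \sqrt{11 + 5}\right)^{2} = \left(19 + \sqrt{16}\right)^{2} = \left(19 + 4\right)^{2} = 23^{2} = 529$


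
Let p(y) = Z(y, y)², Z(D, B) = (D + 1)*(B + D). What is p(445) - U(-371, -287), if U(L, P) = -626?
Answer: 157561364226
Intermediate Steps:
Z(D, B) = (1 + D)*(B + D)
p(y) = (2*y + 2*y²)² (p(y) = (y + y + y² + y*y)² = (y + y + y² + y²)² = (2*y + 2*y²)²)
p(445) - U(-371, -287) = 4*445²*(1 + 445)² - 1*(-626) = 4*198025*446² + 626 = 4*198025*198916 + 626 = 157561363600 + 626 = 157561364226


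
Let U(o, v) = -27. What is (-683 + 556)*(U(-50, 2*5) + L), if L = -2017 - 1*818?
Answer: 363474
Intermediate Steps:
L = -2835 (L = -2017 - 818 = -2835)
(-683 + 556)*(U(-50, 2*5) + L) = (-683 + 556)*(-27 - 2835) = -127*(-2862) = 363474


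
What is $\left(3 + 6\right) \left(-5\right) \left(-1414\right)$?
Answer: $63630$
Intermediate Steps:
$\left(3 + 6\right) \left(-5\right) \left(-1414\right) = 9 \left(-5\right) \left(-1414\right) = \left(-45\right) \left(-1414\right) = 63630$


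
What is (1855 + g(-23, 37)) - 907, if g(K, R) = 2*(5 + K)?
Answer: 912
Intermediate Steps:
g(K, R) = 10 + 2*K
(1855 + g(-23, 37)) - 907 = (1855 + (10 + 2*(-23))) - 907 = (1855 + (10 - 46)) - 907 = (1855 - 36) - 907 = 1819 - 907 = 912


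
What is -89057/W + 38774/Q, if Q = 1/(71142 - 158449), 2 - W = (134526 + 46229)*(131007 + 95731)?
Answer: -138740834510061021127/40984027188 ≈ -3.3852e+9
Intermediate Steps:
W = -40984027188 (W = 2 - (134526 + 46229)*(131007 + 95731) = 2 - 180755*226738 = 2 - 1*40984027190 = 2 - 40984027190 = -40984027188)
Q = -1/87307 (Q = 1/(-87307) = -1/87307 ≈ -1.1454e-5)
-89057/W + 38774/Q = -89057/(-40984027188) + 38774/(-1/87307) = -89057*(-1/40984027188) + 38774*(-87307) = 89057/40984027188 - 3385241618 = -138740834510061021127/40984027188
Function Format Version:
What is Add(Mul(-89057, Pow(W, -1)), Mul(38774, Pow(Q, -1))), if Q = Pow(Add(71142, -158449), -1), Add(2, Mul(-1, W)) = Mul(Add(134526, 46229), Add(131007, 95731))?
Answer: Rational(-138740834510061021127, 40984027188) ≈ -3.3852e+9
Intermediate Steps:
W = -40984027188 (W = Add(2, Mul(-1, Mul(Add(134526, 46229), Add(131007, 95731)))) = Add(2, Mul(-1, Mul(180755, 226738))) = Add(2, Mul(-1, 40984027190)) = Add(2, -40984027190) = -40984027188)
Q = Rational(-1, 87307) (Q = Pow(-87307, -1) = Rational(-1, 87307) ≈ -1.1454e-5)
Add(Mul(-89057, Pow(W, -1)), Mul(38774, Pow(Q, -1))) = Add(Mul(-89057, Pow(-40984027188, -1)), Mul(38774, Pow(Rational(-1, 87307), -1))) = Add(Mul(-89057, Rational(-1, 40984027188)), Mul(38774, -87307)) = Add(Rational(89057, 40984027188), -3385241618) = Rational(-138740834510061021127, 40984027188)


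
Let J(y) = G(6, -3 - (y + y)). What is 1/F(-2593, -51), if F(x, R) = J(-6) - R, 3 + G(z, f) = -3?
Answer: 1/45 ≈ 0.022222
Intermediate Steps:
G(z, f) = -6 (G(z, f) = -3 - 3 = -6)
J(y) = -6
F(x, R) = -6 - R
1/F(-2593, -51) = 1/(-6 - 1*(-51)) = 1/(-6 + 51) = 1/45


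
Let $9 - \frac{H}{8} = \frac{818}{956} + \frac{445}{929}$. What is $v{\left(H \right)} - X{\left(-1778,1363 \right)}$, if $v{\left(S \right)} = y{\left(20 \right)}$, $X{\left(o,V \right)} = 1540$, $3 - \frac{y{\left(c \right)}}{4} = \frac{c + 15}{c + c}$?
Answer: $- \frac{3063}{2} \approx -1531.5$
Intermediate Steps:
$y{\left(c \right)} = 12 - \frac{2 \left(15 + c\right)}{c}$ ($y{\left(c \right)} = 12 - 4 \frac{c + 15}{c + c} = 12 - 4 \frac{15 + c}{2 c} = 12 - \frac{2 \left(15 + c\right)}{c}$)
$H = \frac{13615548}{222031}$ ($H = 72 - 8 \left(\frac{818}{956} + \frac{445}{929}\right) = 72 - 8 \left(818 \cdot \frac{1}{956} + 445 \cdot \frac{1}{929}\right) = 72 - 8 \left(\frac{409}{478} + \frac{445}{929}\right) = 72 - \frac{2370684}{222031} = \frac{13615548}{222031} \approx 61.323$)
$v{\left(S \right)} = \frac{17}{2}$ ($v{\left(S \right)} = 10 - \frac{30}{20} = 10 - \frac{3}{2} = \frac{17}{2}$)
$v{\left(H \right)} - X{\left(-1778,1363 \right)} = \frac{17}{2} - 1540 = - \frac{3063}{2}$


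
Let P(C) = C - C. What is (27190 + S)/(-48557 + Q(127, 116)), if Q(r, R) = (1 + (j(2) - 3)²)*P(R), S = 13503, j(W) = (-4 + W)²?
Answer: -40693/48557 ≈ -0.83805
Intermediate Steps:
P(C) = 0
Q(r, R) = 0 (Q(r, R) = (1 + ((-4 + 2)² - 3)²)*0 = (1 + ((-2)² - 3)²)*0 = (1 + (4 - 3)²)*0 = (1 + 1²)*0 = (1 + 1)*0 = 2*0 = 0)
(27190 + S)/(-48557 + Q(127, 116)) = (27190 + 13503)/(-48557 + 0) = 40693/(-48557) = 40693*(-1/48557) = -40693/48557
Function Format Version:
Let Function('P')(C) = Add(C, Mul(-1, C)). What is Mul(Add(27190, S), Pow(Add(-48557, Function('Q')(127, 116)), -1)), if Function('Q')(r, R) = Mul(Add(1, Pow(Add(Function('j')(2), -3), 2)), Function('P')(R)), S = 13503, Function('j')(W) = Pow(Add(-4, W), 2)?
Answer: Rational(-40693, 48557) ≈ -0.83805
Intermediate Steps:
Function('P')(C) = 0
Function('Q')(r, R) = 0 (Function('Q')(r, R) = Mul(Add(1, Pow(Add(Pow(Add(-4, 2), 2), -3), 2)), 0) = Mul(Add(1, Pow(Add(Pow(-2, 2), -3), 2)), 0) = Mul(Add(1, Pow(Add(4, -3), 2)), 0) = Mul(Add(1, Pow(1, 2)), 0) = Mul(Add(1, 1), 0) = Mul(2, 0) = 0)
Mul(Add(27190, S), Pow(Add(-48557, Function('Q')(127, 116)), -1)) = Mul(Add(27190, 13503), Pow(Add(-48557, 0), -1)) = Mul(40693, Pow(-48557, -1)) = Mul(40693, Rational(-1, 48557)) = Rational(-40693, 48557)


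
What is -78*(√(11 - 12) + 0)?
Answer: -78*I ≈ -78.0*I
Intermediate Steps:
-78*(√(11 - 12) + 0) = -78*(√(-1) + 0) = -78*(I + 0) = -78*I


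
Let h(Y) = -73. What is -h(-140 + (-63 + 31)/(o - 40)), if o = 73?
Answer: 73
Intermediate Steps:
-h(-140 + (-63 + 31)/(o - 40)) = -1*(-73) = 73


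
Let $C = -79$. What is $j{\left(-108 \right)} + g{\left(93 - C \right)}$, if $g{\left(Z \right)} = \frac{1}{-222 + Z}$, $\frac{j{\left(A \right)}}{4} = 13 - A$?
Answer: $\frac{24199}{50} \approx 483.98$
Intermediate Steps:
$j{\left(A \right)} = 52 - 4 A$ ($j{\left(A \right)} = 4 \left(13 - A\right) = 52 - 4 A$)
$j{\left(-108 \right)} + g{\left(93 - C \right)} = \left(52 - -432\right) + \frac{1}{-222 + \left(93 - -79\right)} = \left(52 + 432\right) + \frac{1}{-222 + \left(93 + 79\right)} = 484 + \frac{1}{-222 + 172} = 484 + \frac{1}{-50} = 484 - \frac{1}{50} = \frac{24199}{50}$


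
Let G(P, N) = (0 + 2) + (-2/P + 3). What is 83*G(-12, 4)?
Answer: 2573/6 ≈ 428.83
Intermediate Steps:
G(P, N) = 5 - 2/P (G(P, N) = 2 + (3 - 2/P) = 5 - 2/P)
83*G(-12, 4) = 83*(5 - 2/(-12)) = 83*(5 - 2*(-1/12)) = 83*(5 + ⅙) = 83*(31/6) = 2573/6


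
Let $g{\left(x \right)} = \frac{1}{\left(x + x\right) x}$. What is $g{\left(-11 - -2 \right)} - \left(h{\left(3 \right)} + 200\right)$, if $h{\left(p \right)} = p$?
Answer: $- \frac{32885}{162} \approx -202.99$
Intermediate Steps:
$g{\left(x \right)} = \frac{1}{2 x^{2}}$ ($g{\left(x \right)} = \frac{1}{2 x x} = \frac{\frac{1}{2} \frac{1}{x}}{x} = \frac{1}{2 x^{2}}$)
$g{\left(-11 - -2 \right)} - \left(h{\left(3 \right)} + 200\right) = \frac{1}{2 \left(-11 - -2\right)^{2}} - \left(3 + 200\right) = \frac{1}{2 \left(-11 + 2\right)^{2}} - 203 = \frac{1}{2 \cdot 81} - 203 = \frac{1}{2} \cdot \frac{1}{81} - 203 = \frac{1}{162} - 203 = - \frac{32885}{162}$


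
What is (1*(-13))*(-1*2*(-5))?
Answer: -130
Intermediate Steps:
(1*(-13))*(-1*2*(-5)) = -(-26)*(-5) = -13*10 = -130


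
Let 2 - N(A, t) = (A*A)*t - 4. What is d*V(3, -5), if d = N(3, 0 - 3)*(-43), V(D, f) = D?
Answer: -4257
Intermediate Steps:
N(A, t) = 6 - t*A**2 (N(A, t) = 2 - ((A*A)*t - 4) = 2 - (A**2*t - 4) = 2 - (t*A**2 - 4) = 2 - (-4 + t*A**2) = 2 + (4 - t*A**2) = 6 - t*A**2)
d = -1419 (d = (6 - 1*(0 - 3)*3**2)*(-43) = (6 - 1*(-3)*9)*(-43) = (6 + 27)*(-43) = 33*(-43) = -1419)
d*V(3, -5) = -1419*3 = -4257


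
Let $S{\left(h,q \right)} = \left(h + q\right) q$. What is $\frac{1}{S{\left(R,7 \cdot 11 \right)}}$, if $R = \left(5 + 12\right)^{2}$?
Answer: $\frac{1}{28182} \approx 3.5484 \cdot 10^{-5}$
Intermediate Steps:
$R = 289$ ($R = 17^{2} = 289$)
$S{\left(h,q \right)} = q \left(h + q\right)$
$\frac{1}{S{\left(R,7 \cdot 11 \right)}} = \frac{1}{7 \cdot 11 \left(289 + 7 \cdot 11\right)} = \frac{1}{77 \left(289 + 77\right)} = \frac{1}{77 \cdot 366} = \frac{1}{28182}$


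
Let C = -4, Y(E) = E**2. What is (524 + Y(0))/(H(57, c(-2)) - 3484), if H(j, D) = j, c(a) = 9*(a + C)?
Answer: -524/3427 ≈ -0.15290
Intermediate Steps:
c(a) = -36 + 9*a (c(a) = 9*(a - 4) = 9*(-4 + a) = -36 + 9*a)
(524 + Y(0))/(H(57, c(-2)) - 3484) = (524 + 0**2)/(57 - 3484) = (524 + 0)/(-3427) = 524*(-1/3427) = -524/3427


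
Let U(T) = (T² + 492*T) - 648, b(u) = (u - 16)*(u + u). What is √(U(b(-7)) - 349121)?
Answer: 7*I*√1789 ≈ 296.08*I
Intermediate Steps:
b(u) = 2*u*(-16 + u) (b(u) = (-16 + u)*(2*u) = 2*u*(-16 + u))
U(T) = -648 + T² + 492*T
√(U(b(-7)) - 349121) = √((-648 + (2*(-7)*(-16 - 7))² + 492*(2*(-7)*(-16 - 7))) - 349121) = √((-648 + (2*(-7)*(-23))² + 492*(2*(-7)*(-23))) - 349121) = √((-648 + 322² + 492*322) - 349121) = √((-648 + 103684 + 158424) - 349121) = √(261460 - 349121) = √(-87661) = 7*I*√1789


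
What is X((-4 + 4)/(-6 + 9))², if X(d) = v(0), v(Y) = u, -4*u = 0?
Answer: 0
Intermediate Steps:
u = 0 (u = -¼*0 = 0)
v(Y) = 0
X(d) = 0
X((-4 + 4)/(-6 + 9))² = 0² = 0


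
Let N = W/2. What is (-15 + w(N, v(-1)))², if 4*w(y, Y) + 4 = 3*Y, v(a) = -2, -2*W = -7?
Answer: 1225/4 ≈ 306.25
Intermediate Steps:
W = 7/2 (W = -½*(-7) = 7/2 ≈ 3.5000)
N = 7/4 (N = (7/2)/2 = (7/2)*(½) = 7/4 ≈ 1.7500)
w(y, Y) = -1 + 3*Y/4 (w(y, Y) = -1 + (3*Y)/4 = -1 + 3*Y/4)
(-15 + w(N, v(-1)))² = (-15 + (-1 + (¾)*(-2)))² = (-15 + (-1 - 3/2))² = (-15 - 5/2)² = (-35/2)² = 1225/4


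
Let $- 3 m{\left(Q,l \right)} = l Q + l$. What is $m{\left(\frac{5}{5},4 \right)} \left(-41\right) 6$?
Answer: $656$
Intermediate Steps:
$m{\left(Q,l \right)} = - \frac{l}{3} - \frac{Q l}{3}$ ($m{\left(Q,l \right)} = - \frac{l Q + l}{3} = - \frac{Q l + l}{3} = - \frac{l + Q l}{3} = - \frac{l}{3} - \frac{Q l}{3}$)
$m{\left(\frac{5}{5},4 \right)} \left(-41\right) 6 = \left(- \frac{1}{3}\right) 4 \left(1 + \frac{5}{5}\right) \left(-41\right) 6 = \left(- \frac{1}{3}\right) 4 \left(1 + 5 \cdot \frac{1}{5}\right) \left(-41\right) 6 = \left(- \frac{1}{3}\right) 4 \left(1 + 1\right) \left(-41\right) 6 = \left(- \frac{1}{3}\right) 4 \cdot 2 \left(-41\right) 6 = \left(- \frac{8}{3}\right) \left(-41\right) 6 = \frac{328}{3} \cdot 6 = 656$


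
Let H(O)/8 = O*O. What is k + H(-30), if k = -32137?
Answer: -24937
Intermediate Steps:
H(O) = 8*O² (H(O) = 8*(O*O) = 8*O²)
k + H(-30) = -32137 + 8*(-30)² = -32137 + 8*900 = -32137 + 7200 = -24937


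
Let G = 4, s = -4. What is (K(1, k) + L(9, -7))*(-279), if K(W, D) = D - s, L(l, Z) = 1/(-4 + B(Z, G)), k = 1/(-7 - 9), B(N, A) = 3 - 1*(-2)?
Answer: -22041/16 ≈ -1377.6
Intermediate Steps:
B(N, A) = 5 (B(N, A) = 3 + 2 = 5)
k = -1/16 (k = 1/(-16) = -1/16 ≈ -0.062500)
L(l, Z) = 1 (L(l, Z) = 1/(-4 + 5) = 1/1 = 1)
K(W, D) = 4 + D (K(W, D) = D - 1*(-4) = D + 4 = 4 + D)
(K(1, k) + L(9, -7))*(-279) = ((4 - 1/16) + 1)*(-279) = (63/16 + 1)*(-279) = (79/16)*(-279) = -22041/16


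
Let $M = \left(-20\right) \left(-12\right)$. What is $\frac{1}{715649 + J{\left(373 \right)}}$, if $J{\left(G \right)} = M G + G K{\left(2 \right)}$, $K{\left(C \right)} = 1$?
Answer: $\frac{1}{805542} \approx 1.2414 \cdot 10^{-6}$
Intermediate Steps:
$M = 240$
$J{\left(G \right)} = 241 G$ ($J{\left(G \right)} = 240 G + G 1 = 240 G + G = 241 G$)
$\frac{1}{715649 + J{\left(373 \right)}} = \frac{1}{715649 + 241 \cdot 373} = \frac{1}{715649 + 89893} = \frac{1}{805542}$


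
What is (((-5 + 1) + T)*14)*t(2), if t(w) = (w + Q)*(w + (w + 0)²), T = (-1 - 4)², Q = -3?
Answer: -1764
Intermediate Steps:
T = 25 (T = (-5)² = 25)
t(w) = (-3 + w)*(w + w²) (t(w) = (w - 3)*(w + (w + 0)²) = (-3 + w)*(w + w²))
(((-5 + 1) + T)*14)*t(2) = (((-5 + 1) + 25)*14)*(2*(-3 + 2² - 2*2)) = ((-4 + 25)*14)*(2*(-3 + 4 - 4)) = (21*14)*(2*(-3)) = 294*(-6) = -1764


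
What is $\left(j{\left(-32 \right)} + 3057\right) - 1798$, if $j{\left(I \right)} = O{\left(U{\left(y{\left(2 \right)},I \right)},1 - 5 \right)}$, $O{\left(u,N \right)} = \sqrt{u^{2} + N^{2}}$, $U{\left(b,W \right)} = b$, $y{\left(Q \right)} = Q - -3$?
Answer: $1259 + \sqrt{41} \approx 1265.4$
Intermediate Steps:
$y{\left(Q \right)} = 3 + Q$ ($y{\left(Q \right)} = Q + 3 = 3 + Q$)
$O{\left(u,N \right)} = \sqrt{N^{2} + u^{2}}$
$j{\left(I \right)} = \sqrt{41}$ ($j{\left(I \right)} = \sqrt{\left(1 - 5\right)^{2} + \left(3 + 2\right)^{2}} = \sqrt{\left(-4\right)^{2} + 5^{2}} = \sqrt{16 + 25} = \sqrt{41}$)
$\left(j{\left(-32 \right)} + 3057\right) - 1798 = \left(\sqrt{41} + 3057\right) - 1798 = \left(3057 + \sqrt{41}\right) - 1798 = 1259 + \sqrt{41}$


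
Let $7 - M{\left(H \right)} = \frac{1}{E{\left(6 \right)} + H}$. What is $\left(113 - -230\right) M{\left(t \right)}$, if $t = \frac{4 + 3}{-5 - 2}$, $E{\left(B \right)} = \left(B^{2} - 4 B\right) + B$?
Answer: $\frac{40474}{17} \approx 2380.8$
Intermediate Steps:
$E{\left(B \right)} = B^{2} - 3 B$
$t = -1$ ($t = \frac{7}{-7} = 7 \left(- \frac{1}{7}\right) = -1$)
$M{\left(H \right)} = 7 - \frac{1}{18 + H}$ ($M{\left(H \right)} = 7 - \frac{1}{6 \left(-3 + 6\right) + H} = 7 - \frac{1}{6 \cdot 3 + H} = 7 - \frac{1}{18 + H}$)
$\left(113 - -230\right) M{\left(t \right)} = \left(113 - -230\right) \frac{125 + 7 \left(-1\right)}{18 - 1} = \left(113 + 230\right) \frac{125 - 7}{17} = 343 \cdot \frac{1}{17} \cdot 118 = 343 \cdot \frac{118}{17} = \frac{40474}{17}$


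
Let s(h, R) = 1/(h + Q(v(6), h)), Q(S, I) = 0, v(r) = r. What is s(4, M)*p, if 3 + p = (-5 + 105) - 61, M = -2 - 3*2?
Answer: 9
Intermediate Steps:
M = -8 (M = -2 - 6 = -8)
s(h, R) = 1/h (s(h, R) = 1/(h + 0) = 1/h)
p = 36 (p = -3 + ((-5 + 105) - 61) = -3 + (100 - 61) = -3 + 39 = 36)
s(4, M)*p = 36/4 = (1/4)*36 = 9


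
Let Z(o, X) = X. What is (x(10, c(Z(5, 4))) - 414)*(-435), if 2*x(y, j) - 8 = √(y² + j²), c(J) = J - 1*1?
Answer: 178350 - 435*√109/2 ≈ 1.7608e+5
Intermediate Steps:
c(J) = -1 + J (c(J) = J - 1 = -1 + J)
x(y, j) = 4 + √(j² + y²)/2 (x(y, j) = 4 + √(y² + j²)/2 = 4 + √(j² + y²)/2)
(x(10, c(Z(5, 4))) - 414)*(-435) = ((4 + √((-1 + 4)² + 10²)/2) - 414)*(-435) = ((4 + √(3² + 100)/2) - 414)*(-435) = ((4 + √(9 + 100)/2) - 414)*(-435) = ((4 + √109/2) - 414)*(-435) = (-410 + √109/2)*(-435) = 178350 - 435*√109/2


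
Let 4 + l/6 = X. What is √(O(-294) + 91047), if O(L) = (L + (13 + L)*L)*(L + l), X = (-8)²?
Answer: √5524167 ≈ 2350.4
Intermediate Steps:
X = 64
l = 360 (l = -24 + 6*64 = -24 + 384 = 360)
O(L) = (360 + L)*(L + L*(13 + L)) (O(L) = (L + (13 + L)*L)*(L + 360) = (L + L*(13 + L))*(360 + L) = (360 + L)*(L + L*(13 + L)))
√(O(-294) + 91047) = √(-294*(5040 + (-294)² + 374*(-294)) + 91047) = √(-294*(5040 + 86436 - 109956) + 91047) = √(-294*(-18480) + 91047) = √(5433120 + 91047) = √5524167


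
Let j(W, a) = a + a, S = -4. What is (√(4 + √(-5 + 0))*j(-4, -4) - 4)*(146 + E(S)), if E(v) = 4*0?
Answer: -584 - 1168*√(4 + I*√5) ≈ -3003.6 - 630.38*I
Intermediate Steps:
E(v) = 0
j(W, a) = 2*a
(√(4 + √(-5 + 0))*j(-4, -4) - 4)*(146 + E(S)) = (√(4 + √(-5 + 0))*(2*(-4)) - 4)*(146 + 0) = (√(4 + √(-5))*(-8) - 4)*146 = (√(4 + I*√5)*(-8) - 4)*146 = (-8*√(4 + I*√5) - 4)*146 = (-4 - 8*√(4 + I*√5))*146 = -584 - 1168*√(4 + I*√5)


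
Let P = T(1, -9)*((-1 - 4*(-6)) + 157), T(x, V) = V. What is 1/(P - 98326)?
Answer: -1/99946 ≈ -1.0005e-5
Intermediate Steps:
P = -1620 (P = -9*((-1 - 4*(-6)) + 157) = -9*((-1 + 24) + 157) = -9*(23 + 157) = -9*180 = -1620)
1/(P - 98326) = 1/(-1620 - 98326) = 1/(-99946) = -1/99946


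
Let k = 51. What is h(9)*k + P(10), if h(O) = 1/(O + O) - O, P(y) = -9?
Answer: -2791/6 ≈ -465.17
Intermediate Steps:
h(O) = 1/(2*O) - O
h(9)*k + P(10) = ((½)/9 - 1*9)*51 - 9 = ((½)*(⅑) - 9)*51 - 9 = (1/18 - 9)*51 - 9 = -161/18*51 - 9 = -2737/6 - 9 = -2791/6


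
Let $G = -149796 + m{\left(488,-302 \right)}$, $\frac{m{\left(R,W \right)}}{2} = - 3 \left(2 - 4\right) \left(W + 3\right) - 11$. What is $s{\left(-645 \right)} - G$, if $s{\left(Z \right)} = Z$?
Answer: $152761$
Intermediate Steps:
$m{\left(R,W \right)} = 14 + 12 W$ ($m{\left(R,W \right)} = 2 \left(- 3 \left(2 - 4\right) \left(W + 3\right) - 11\right) = 2 \left(- 3 \left(- 2 \left(3 + W\right)\right) - 11\right) = 2 \left(- 3 \left(-6 - 2 W\right) - 11\right) = 2 \left(\left(18 + 6 W\right) - 11\right) = 2 \left(7 + 6 W\right) = 14 + 12 W$)
$G = -153406$ ($G = -149796 + \left(14 + 12 \left(-302\right)\right) = -149796 + \left(14 - 3624\right) = -149796 - 3610 = -153406$)
$s{\left(-645 \right)} - G = -645 - -153406 = -645 + 153406 = 152761$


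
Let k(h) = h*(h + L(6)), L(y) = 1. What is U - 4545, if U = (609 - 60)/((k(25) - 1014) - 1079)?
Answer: -2186328/481 ≈ -4545.4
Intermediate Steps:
k(h) = h*(1 + h) (k(h) = h*(h + 1) = h*(1 + h))
U = -183/481 (U = (609 - 60)/((25*(1 + 25) - 1014) - 1079) = 549/((25*26 - 1014) - 1079) = 549/((650 - 1014) - 1079) = 549/(-364 - 1079) = 549/(-1443) = 549*(-1/1443) = -183/481 ≈ -0.38046)
U - 4545 = -183/481 - 4545 = -2186328/481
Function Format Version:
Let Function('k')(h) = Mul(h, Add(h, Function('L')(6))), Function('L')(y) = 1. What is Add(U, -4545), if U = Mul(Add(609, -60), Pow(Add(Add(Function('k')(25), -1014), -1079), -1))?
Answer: Rational(-2186328, 481) ≈ -4545.4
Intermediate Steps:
Function('k')(h) = Mul(h, Add(1, h)) (Function('k')(h) = Mul(h, Add(h, 1)) = Mul(h, Add(1, h)))
U = Rational(-183, 481) (U = Mul(Add(609, -60), Pow(Add(Add(Mul(25, Add(1, 25)), -1014), -1079), -1)) = Mul(549, Pow(Add(Add(Mul(25, 26), -1014), -1079), -1)) = Mul(549, Pow(Add(Add(650, -1014), -1079), -1)) = Mul(549, Pow(Add(-364, -1079), -1)) = Mul(549, Pow(-1443, -1)) = Mul(549, Rational(-1, 1443)) = Rational(-183, 481) ≈ -0.38046)
Add(U, -4545) = Add(Rational(-183, 481), -4545) = Rational(-2186328, 481)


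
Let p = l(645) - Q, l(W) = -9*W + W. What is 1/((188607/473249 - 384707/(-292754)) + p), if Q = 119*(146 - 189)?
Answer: -19792219678/817168638051 ≈ -0.024220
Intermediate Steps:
l(W) = -8*W
Q = -5117 (Q = 119*(-43) = -5117)
p = -43 (p = -8*645 - 1*(-5117) = -5160 + 5117 = -43)
1/((188607/473249 - 384707/(-292754)) + p) = 1/((188607/473249 - 384707/(-292754)) - 43) = 1/((188607*(1/473249) - 384707*(-1/292754)) - 43) = 1/((188607/473249 + 384707/292754) - 43) = 1/(33896808103/19792219678 - 43) = 1/(-817168638051/19792219678) = -19792219678/817168638051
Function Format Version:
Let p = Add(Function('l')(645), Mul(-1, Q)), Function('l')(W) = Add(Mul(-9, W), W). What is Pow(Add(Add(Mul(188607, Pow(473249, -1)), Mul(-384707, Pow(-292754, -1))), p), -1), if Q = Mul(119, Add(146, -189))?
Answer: Rational(-19792219678, 817168638051) ≈ -0.024220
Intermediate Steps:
Function('l')(W) = Mul(-8, W)
Q = -5117 (Q = Mul(119, -43) = -5117)
p = -43 (p = Add(Mul(-8, 645), Mul(-1, -5117)) = Add(-5160, 5117) = -43)
Pow(Add(Add(Mul(188607, Pow(473249, -1)), Mul(-384707, Pow(-292754, -1))), p), -1) = Pow(Add(Add(Mul(188607, Pow(473249, -1)), Mul(-384707, Pow(-292754, -1))), -43), -1) = Pow(Add(Add(Mul(188607, Rational(1, 473249)), Mul(-384707, Rational(-1, 292754))), -43), -1) = Pow(Add(Add(Rational(188607, 473249), Rational(384707, 292754)), -43), -1) = Pow(Add(Rational(33896808103, 19792219678), -43), -1) = Pow(Rational(-817168638051, 19792219678), -1) = Rational(-19792219678, 817168638051)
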